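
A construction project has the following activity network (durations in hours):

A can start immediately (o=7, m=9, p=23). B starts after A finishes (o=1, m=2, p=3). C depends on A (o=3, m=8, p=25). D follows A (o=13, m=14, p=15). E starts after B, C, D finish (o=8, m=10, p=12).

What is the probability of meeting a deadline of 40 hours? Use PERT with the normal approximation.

0.965

te_A = (7 + 4·9 + 23)/6 = 66/6 = 11; σ²_A = ((23−7)/6)² = 7.111
te_B = (1 + 4·2 + 3)/6 = 12/6 = 2; σ²_B = ((3−1)/6)² = 0.111
te_C = (3 + 4·8 + 25)/6 = 60/6 = 10; σ²_C = ((25−3)/6)² = 13.444
te_D = (13 + 4·14 + 15)/6 = 84/6 = 14; σ²_D = ((15−13)/6)² = 0.111
te_E = (8 + 4·10 + 12)/6 = 60/6 = 10; σ²_E = ((12−8)/6)² = 0.444

Forward pass:
ES_A = 0; EF_A = 11
ES_B = 11; EF_B = 11+2 = 13
ES_C = 11; EF_C = 11+10 = 21
ES_D = 11; EF_D = 11+14 = 25
ES_E = max(EF_B=13, EF_C=21, EF_D=25) = 25; EF_E = 25+10 = 35
Expected project duration μ = 35 hours. Critical path: A → D → E.

Variance along critical path = 7.111 + 0.111 + 0.444 = 7.667; σ = √7.667 = 2.769 hours.
Z = (40 − 35) / 2.769 = 1.806
P(T ≤ 40) = Φ(1.806) ≈ 0.965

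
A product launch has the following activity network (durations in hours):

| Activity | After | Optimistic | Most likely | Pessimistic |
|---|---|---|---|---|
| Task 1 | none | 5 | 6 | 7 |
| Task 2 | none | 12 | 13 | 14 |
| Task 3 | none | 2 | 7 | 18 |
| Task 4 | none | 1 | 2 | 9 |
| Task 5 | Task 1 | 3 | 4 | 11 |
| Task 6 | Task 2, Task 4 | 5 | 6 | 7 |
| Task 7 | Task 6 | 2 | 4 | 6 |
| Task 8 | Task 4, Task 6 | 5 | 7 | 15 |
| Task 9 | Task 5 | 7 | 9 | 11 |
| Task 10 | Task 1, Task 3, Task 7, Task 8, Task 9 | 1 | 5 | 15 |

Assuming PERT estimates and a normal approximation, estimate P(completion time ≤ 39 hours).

0.981

te_Task 1 = (5 + 4·6 + 7)/6 = 36/6 = 6; σ²_Task 1 = ((7−5)/6)² = 0.111
te_Task 2 = (12 + 4·13 + 14)/6 = 78/6 = 13; σ²_Task 2 = ((14−12)/6)² = 0.111
te_Task 3 = (2 + 4·7 + 18)/6 = 48/6 = 8; σ²_Task 3 = ((18−2)/6)² = 7.111
te_Task 4 = (1 + 4·2 + 9)/6 = 18/6 = 3; σ²_Task 4 = ((9−1)/6)² = 1.778
te_Task 5 = (3 + 4·4 + 11)/6 = 30/6 = 5; σ²_Task 5 = ((11−3)/6)² = 1.778
te_Task 6 = (5 + 4·6 + 7)/6 = 36/6 = 6; σ²_Task 6 = ((7−5)/6)² = 0.111
te_Task 7 = (2 + 4·4 + 6)/6 = 24/6 = 4; σ²_Task 7 = ((6−2)/6)² = 0.444
te_Task 8 = (5 + 4·7 + 15)/6 = 48/6 = 8; σ²_Task 8 = ((15−5)/6)² = 2.778
te_Task 9 = (7 + 4·9 + 11)/6 = 54/6 = 9; σ²_Task 9 = ((11−7)/6)² = 0.444
te_Task 10 = (1 + 4·5 + 15)/6 = 36/6 = 6; σ²_Task 10 = ((15−1)/6)² = 5.444

Forward pass:
ES_Task 1 = 0; EF_Task 1 = 6
ES_Task 2 = 0; EF_Task 2 = 13
ES_Task 3 = 0; EF_Task 3 = 8
ES_Task 4 = 0; EF_Task 4 = 3
ES_Task 5 = 6; EF_Task 5 = 6+5 = 11
ES_Task 6 = max(EF_Task 2=13, EF_Task 4=3) = 13; EF_Task 6 = 13+6 = 19
ES_Task 7 = 19; EF_Task 7 = 19+4 = 23
ES_Task 8 = max(EF_Task 4=3, EF_Task 6=19) = 19; EF_Task 8 = 19+8 = 27
ES_Task 9 = 11; EF_Task 9 = 11+9 = 20
ES_Task 10 = max(EF_Task 1=6, EF_Task 3=8, EF_Task 7=23, EF_Task 8=27, EF_Task 9=20) = 27; EF_Task 10 = 27+6 = 33
Expected project duration μ = 33 hours. Critical path: Task 2 → Task 6 → Task 8 → Task 10.

Variance along critical path = 0.111 + 0.111 + 2.778 + 5.444 = 8.444; σ = √8.444 = 2.906 hours.
Z = (39 − 33) / 2.906 = 2.065
P(T ≤ 39) = Φ(2.065) ≈ 0.981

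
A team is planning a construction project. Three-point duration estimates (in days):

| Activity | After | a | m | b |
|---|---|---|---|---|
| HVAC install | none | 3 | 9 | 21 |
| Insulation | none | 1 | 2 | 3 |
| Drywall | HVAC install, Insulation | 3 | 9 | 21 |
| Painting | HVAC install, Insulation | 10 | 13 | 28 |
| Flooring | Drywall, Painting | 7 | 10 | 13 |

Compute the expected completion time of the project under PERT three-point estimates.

35 days

te_HVAC install = (3 + 4·9 + 21)/6 = 60/6 = 10
te_Insulation = (1 + 4·2 + 3)/6 = 12/6 = 2
te_Drywall = (3 + 4·9 + 21)/6 = 60/6 = 10
te_Painting = (10 + 4·13 + 28)/6 = 90/6 = 15
te_Flooring = (7 + 4·10 + 13)/6 = 60/6 = 10

Forward pass:
ES_HVAC install = 0; EF_HVAC install = 10
ES_Insulation = 0; EF_Insulation = 2
ES_Drywall = max(EF_HVAC install=10, EF_Insulation=2) = 10; EF_Drywall = 10+10 = 20
ES_Painting = max(EF_HVAC install=10, EF_Insulation=2) = 10; EF_Painting = 10+15 = 25
ES_Flooring = max(EF_Drywall=20, EF_Painting=25) = 25; EF_Flooring = 25+10 = 35
Expected project duration μ = 35 days. Critical path: HVAC install → Painting → Flooring.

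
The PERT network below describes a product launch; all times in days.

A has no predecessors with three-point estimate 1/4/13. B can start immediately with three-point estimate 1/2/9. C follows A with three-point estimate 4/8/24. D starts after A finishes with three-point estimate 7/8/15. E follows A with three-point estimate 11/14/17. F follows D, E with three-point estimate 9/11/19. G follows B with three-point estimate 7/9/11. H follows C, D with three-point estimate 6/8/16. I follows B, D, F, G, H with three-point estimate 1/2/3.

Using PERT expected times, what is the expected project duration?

te_A = (1 + 4·4 + 13)/6 = 30/6 = 5
te_B = (1 + 4·2 + 9)/6 = 18/6 = 3
te_C = (4 + 4·8 + 24)/6 = 60/6 = 10
te_D = (7 + 4·8 + 15)/6 = 54/6 = 9
te_E = (11 + 4·14 + 17)/6 = 84/6 = 14
te_F = (9 + 4·11 + 19)/6 = 72/6 = 12
te_G = (7 + 4·9 + 11)/6 = 54/6 = 9
te_H = (6 + 4·8 + 16)/6 = 54/6 = 9
te_I = (1 + 4·2 + 3)/6 = 12/6 = 2

Forward pass:
ES_A = 0; EF_A = 5
ES_B = 0; EF_B = 3
ES_C = 5; EF_C = 5+10 = 15
ES_D = 5; EF_D = 5+9 = 14
ES_E = 5; EF_E = 5+14 = 19
ES_F = max(EF_D=14, EF_E=19) = 19; EF_F = 19+12 = 31
ES_G = 3; EF_G = 3+9 = 12
ES_H = max(EF_C=15, EF_D=14) = 15; EF_H = 15+9 = 24
ES_I = max(EF_B=3, EF_D=14, EF_F=31, EF_G=12, EF_H=24) = 31; EF_I = 31+2 = 33
Expected project duration μ = 33 days. Critical path: A → E → F → I.

33 days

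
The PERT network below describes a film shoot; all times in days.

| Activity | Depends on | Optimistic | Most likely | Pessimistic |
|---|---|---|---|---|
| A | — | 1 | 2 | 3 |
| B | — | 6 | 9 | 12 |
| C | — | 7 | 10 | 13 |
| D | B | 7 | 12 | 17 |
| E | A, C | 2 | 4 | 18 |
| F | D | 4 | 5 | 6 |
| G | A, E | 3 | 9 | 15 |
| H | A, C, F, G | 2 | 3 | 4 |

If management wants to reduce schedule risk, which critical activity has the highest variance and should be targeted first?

D

te_A = (1 + 4·2 + 3)/6 = 12/6 = 2; σ²_A = ((3−1)/6)² = 0.111
te_B = (6 + 4·9 + 12)/6 = 54/6 = 9; σ²_B = ((12−6)/6)² = 1.000
te_C = (7 + 4·10 + 13)/6 = 60/6 = 10; σ²_C = ((13−7)/6)² = 1.000
te_D = (7 + 4·12 + 17)/6 = 72/6 = 12; σ²_D = ((17−7)/6)² = 2.778
te_E = (2 + 4·4 + 18)/6 = 36/6 = 6; σ²_E = ((18−2)/6)² = 7.111
te_F = (4 + 4·5 + 6)/6 = 30/6 = 5; σ²_F = ((6−4)/6)² = 0.111
te_G = (3 + 4·9 + 15)/6 = 54/6 = 9; σ²_G = ((15−3)/6)² = 4.000
te_H = (2 + 4·3 + 4)/6 = 18/6 = 3; σ²_H = ((4−2)/6)² = 0.111

Forward pass:
ES_A = 0; EF_A = 2
ES_B = 0; EF_B = 9
ES_C = 0; EF_C = 10
ES_D = 9; EF_D = 9+12 = 21
ES_E = max(EF_A=2, EF_C=10) = 10; EF_E = 10+6 = 16
ES_F = 21; EF_F = 21+5 = 26
ES_G = max(EF_A=2, EF_E=16) = 16; EF_G = 16+9 = 25
ES_H = max(EF_A=2, EF_C=10, EF_F=26, EF_G=25) = 26; EF_H = 26+3 = 29
Expected project duration μ = 29 days. Critical path: B → D → F → H.

Variances on critical path: σ²_B=1.000, σ²_D=2.778, σ²_F=0.111, σ²_H=0.111.
Largest is σ²_D = 2.778.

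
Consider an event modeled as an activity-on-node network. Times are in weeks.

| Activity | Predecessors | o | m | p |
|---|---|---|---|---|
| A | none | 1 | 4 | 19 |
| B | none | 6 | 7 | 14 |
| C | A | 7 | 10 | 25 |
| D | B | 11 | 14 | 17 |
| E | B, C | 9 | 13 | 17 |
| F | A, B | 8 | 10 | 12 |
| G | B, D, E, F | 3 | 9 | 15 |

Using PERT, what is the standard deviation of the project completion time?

te_A = (1 + 4·4 + 19)/6 = 36/6 = 6; σ²_A = ((19−1)/6)² = 9.000
te_B = (6 + 4·7 + 14)/6 = 48/6 = 8; σ²_B = ((14−6)/6)² = 1.778
te_C = (7 + 4·10 + 25)/6 = 72/6 = 12; σ²_C = ((25−7)/6)² = 9.000
te_D = (11 + 4·14 + 17)/6 = 84/6 = 14; σ²_D = ((17−11)/6)² = 1.000
te_E = (9 + 4·13 + 17)/6 = 78/6 = 13; σ²_E = ((17−9)/6)² = 1.778
te_F = (8 + 4·10 + 12)/6 = 60/6 = 10; σ²_F = ((12−8)/6)² = 0.444
te_G = (3 + 4·9 + 15)/6 = 54/6 = 9; σ²_G = ((15−3)/6)² = 4.000

Forward pass:
ES_A = 0; EF_A = 6
ES_B = 0; EF_B = 8
ES_C = 6; EF_C = 6+12 = 18
ES_D = 8; EF_D = 8+14 = 22
ES_E = max(EF_B=8, EF_C=18) = 18; EF_E = 18+13 = 31
ES_F = max(EF_A=6, EF_B=8) = 8; EF_F = 8+10 = 18
ES_G = max(EF_B=8, EF_D=22, EF_E=31, EF_F=18) = 31; EF_G = 31+9 = 40
Expected project duration μ = 40 weeks. Critical path: A → C → E → G.

Variance along critical path = 9.000 + 9.000 + 1.778 + 4.000 = 23.778
σ = √23.778 = 4.876 weeks

4.88 weeks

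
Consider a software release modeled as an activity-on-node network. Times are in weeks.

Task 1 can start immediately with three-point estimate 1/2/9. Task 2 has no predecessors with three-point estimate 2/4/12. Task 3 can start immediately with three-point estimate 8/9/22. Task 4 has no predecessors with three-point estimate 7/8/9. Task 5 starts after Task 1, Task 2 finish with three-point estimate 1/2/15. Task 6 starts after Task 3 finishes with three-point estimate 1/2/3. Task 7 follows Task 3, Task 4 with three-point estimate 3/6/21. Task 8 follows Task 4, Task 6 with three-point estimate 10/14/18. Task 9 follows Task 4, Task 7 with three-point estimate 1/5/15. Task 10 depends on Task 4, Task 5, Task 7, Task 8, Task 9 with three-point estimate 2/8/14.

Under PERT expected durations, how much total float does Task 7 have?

te_Task 1 = (1 + 4·2 + 9)/6 = 18/6 = 3
te_Task 2 = (2 + 4·4 + 12)/6 = 30/6 = 5
te_Task 3 = (8 + 4·9 + 22)/6 = 66/6 = 11
te_Task 4 = (7 + 4·8 + 9)/6 = 48/6 = 8
te_Task 5 = (1 + 4·2 + 15)/6 = 24/6 = 4
te_Task 6 = (1 + 4·2 + 3)/6 = 12/6 = 2
te_Task 7 = (3 + 4·6 + 21)/6 = 48/6 = 8
te_Task 8 = (10 + 4·14 + 18)/6 = 84/6 = 14
te_Task 9 = (1 + 4·5 + 15)/6 = 36/6 = 6
te_Task 10 = (2 + 4·8 + 14)/6 = 48/6 = 8

Forward pass:
ES_Task 1 = 0; EF_Task 1 = 3
ES_Task 2 = 0; EF_Task 2 = 5
ES_Task 3 = 0; EF_Task 3 = 11
ES_Task 4 = 0; EF_Task 4 = 8
ES_Task 5 = max(EF_Task 1=3, EF_Task 2=5) = 5; EF_Task 5 = 5+4 = 9
ES_Task 6 = 11; EF_Task 6 = 11+2 = 13
ES_Task 7 = max(EF_Task 3=11, EF_Task 4=8) = 11; EF_Task 7 = 11+8 = 19
ES_Task 8 = max(EF_Task 4=8, EF_Task 6=13) = 13; EF_Task 8 = 13+14 = 27
ES_Task 9 = max(EF_Task 4=8, EF_Task 7=19) = 19; EF_Task 9 = 19+6 = 25
ES_Task 10 = max(EF_Task 4=8, EF_Task 5=9, EF_Task 7=19, EF_Task 8=27, EF_Task 9=25) = 27; EF_Task 10 = 27+8 = 35
Expected project duration μ = 35 weeks. Critical path: Task 3 → Task 6 → Task 8 → Task 10.

Backward pass:
LF_Task 10 = 35; LS_Task 10 = 35−8 = 27
LF_Task 9 = LS_Task 10 = 27; LS_Task 9 = 27−6 = 21
LF_Task 8 = LS_Task 10 = 27; LS_Task 8 = 27−14 = 13
LF_Task 7 = min(LS_Task 9=21, LS_Task 10=27) = 21; LS_Task 7 = 21−8 = 13
LF_Task 6 = LS_Task 8 = 13; LS_Task 6 = 13−2 = 11
LF_Task 5 = LS_Task 10 = 27; LS_Task 5 = 27−4 = 23
LF_Task 4 = min(LS_Task 7=13, LS_Task 8=13, LS_Task 9=21, LS_Task 10=27) = 13; LS_Task 4 = 13−8 = 5
LF_Task 3 = min(LS_Task 6=11, LS_Task 7=13) = 11; LS_Task 3 = 11−11 = 0
LF_Task 2 = LS_Task 5 = 23; LS_Task 2 = 23−5 = 18
LF_Task 1 = LS_Task 5 = 23; LS_Task 1 = 23−3 = 20
Slack_Task 7 = LS_Task 7 − ES_Task 7 = 13 − 11 = 2

2 weeks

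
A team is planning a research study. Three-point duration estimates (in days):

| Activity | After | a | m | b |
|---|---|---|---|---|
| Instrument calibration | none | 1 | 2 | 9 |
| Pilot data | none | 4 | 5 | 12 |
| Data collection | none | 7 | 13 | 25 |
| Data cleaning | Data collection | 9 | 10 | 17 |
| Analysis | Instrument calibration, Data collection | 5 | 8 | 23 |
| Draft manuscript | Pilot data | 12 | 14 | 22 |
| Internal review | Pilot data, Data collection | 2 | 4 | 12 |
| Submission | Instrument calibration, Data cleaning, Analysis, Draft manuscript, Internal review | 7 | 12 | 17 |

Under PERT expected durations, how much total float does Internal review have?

te_Instrument calibration = (1 + 4·2 + 9)/6 = 18/6 = 3
te_Pilot data = (4 + 4·5 + 12)/6 = 36/6 = 6
te_Data collection = (7 + 4·13 + 25)/6 = 84/6 = 14
te_Data cleaning = (9 + 4·10 + 17)/6 = 66/6 = 11
te_Analysis = (5 + 4·8 + 23)/6 = 60/6 = 10
te_Draft manuscript = (12 + 4·14 + 22)/6 = 90/6 = 15
te_Internal review = (2 + 4·4 + 12)/6 = 30/6 = 5
te_Submission = (7 + 4·12 + 17)/6 = 72/6 = 12

Forward pass:
ES_Instrument calibration = 0; EF_Instrument calibration = 3
ES_Pilot data = 0; EF_Pilot data = 6
ES_Data collection = 0; EF_Data collection = 14
ES_Data cleaning = 14; EF_Data cleaning = 14+11 = 25
ES_Analysis = max(EF_Instrument calibration=3, EF_Data collection=14) = 14; EF_Analysis = 14+10 = 24
ES_Draft manuscript = 6; EF_Draft manuscript = 6+15 = 21
ES_Internal review = max(EF_Pilot data=6, EF_Data collection=14) = 14; EF_Internal review = 14+5 = 19
ES_Submission = max(EF_Instrument calibration=3, EF_Data cleaning=25, EF_Analysis=24, EF_Draft manuscript=21, EF_Internal review=19) = 25; EF_Submission = 25+12 = 37
Expected project duration μ = 37 days. Critical path: Data collection → Data cleaning → Submission.

Backward pass:
LF_Submission = 37; LS_Submission = 37−12 = 25
LF_Internal review = LS_Submission = 25; LS_Internal review = 25−5 = 20
LF_Draft manuscript = LS_Submission = 25; LS_Draft manuscript = 25−15 = 10
LF_Analysis = LS_Submission = 25; LS_Analysis = 25−10 = 15
LF_Data cleaning = LS_Submission = 25; LS_Data cleaning = 25−11 = 14
LF_Data collection = min(LS_Data cleaning=14, LS_Analysis=15, LS_Internal review=20) = 14; LS_Data collection = 14−14 = 0
LF_Pilot data = min(LS_Draft manuscript=10, LS_Internal review=20) = 10; LS_Pilot data = 10−6 = 4
LF_Instrument calibration = min(LS_Analysis=15, LS_Submission=25) = 15; LS_Instrument calibration = 15−3 = 12
Slack_Internal review = LS_Internal review − ES_Internal review = 20 − 14 = 6

6 days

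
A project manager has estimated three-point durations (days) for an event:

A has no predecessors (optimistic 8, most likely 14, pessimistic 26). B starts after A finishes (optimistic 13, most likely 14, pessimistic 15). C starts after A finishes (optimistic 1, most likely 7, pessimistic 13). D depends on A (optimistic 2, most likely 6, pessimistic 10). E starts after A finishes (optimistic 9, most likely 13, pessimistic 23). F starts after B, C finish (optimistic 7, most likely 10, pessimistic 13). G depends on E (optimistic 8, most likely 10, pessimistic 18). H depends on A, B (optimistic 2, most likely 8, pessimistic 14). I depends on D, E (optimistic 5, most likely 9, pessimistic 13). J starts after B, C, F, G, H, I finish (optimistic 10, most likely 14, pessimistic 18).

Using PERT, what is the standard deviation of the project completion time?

te_A = (8 + 4·14 + 26)/6 = 90/6 = 15; σ²_A = ((26−8)/6)² = 9.000
te_B = (13 + 4·14 + 15)/6 = 84/6 = 14; σ²_B = ((15−13)/6)² = 0.111
te_C = (1 + 4·7 + 13)/6 = 42/6 = 7; σ²_C = ((13−1)/6)² = 4.000
te_D = (2 + 4·6 + 10)/6 = 36/6 = 6; σ²_D = ((10−2)/6)² = 1.778
te_E = (9 + 4·13 + 23)/6 = 84/6 = 14; σ²_E = ((23−9)/6)² = 5.444
te_F = (7 + 4·10 + 13)/6 = 60/6 = 10; σ²_F = ((13−7)/6)² = 1.000
te_G = (8 + 4·10 + 18)/6 = 66/6 = 11; σ²_G = ((18−8)/6)² = 2.778
te_H = (2 + 4·8 + 14)/6 = 48/6 = 8; σ²_H = ((14−2)/6)² = 4.000
te_I = (5 + 4·9 + 13)/6 = 54/6 = 9; σ²_I = ((13−5)/6)² = 1.778
te_J = (10 + 4·14 + 18)/6 = 84/6 = 14; σ²_J = ((18−10)/6)² = 1.778

Forward pass:
ES_A = 0; EF_A = 15
ES_B = 15; EF_B = 15+14 = 29
ES_C = 15; EF_C = 15+7 = 22
ES_D = 15; EF_D = 15+6 = 21
ES_E = 15; EF_E = 15+14 = 29
ES_F = max(EF_B=29, EF_C=22) = 29; EF_F = 29+10 = 39
ES_G = 29; EF_G = 29+11 = 40
ES_H = max(EF_A=15, EF_B=29) = 29; EF_H = 29+8 = 37
ES_I = max(EF_D=21, EF_E=29) = 29; EF_I = 29+9 = 38
ES_J = max(EF_B=29, EF_C=22, EF_F=39, EF_G=40, EF_H=37, EF_I=38) = 40; EF_J = 40+14 = 54
Expected project duration μ = 54 days. Critical path: A → E → G → J.

Variance along critical path = 9.000 + 5.444 + 2.778 + 1.778 = 19.000
σ = √19.000 = 4.359 days

4.36 days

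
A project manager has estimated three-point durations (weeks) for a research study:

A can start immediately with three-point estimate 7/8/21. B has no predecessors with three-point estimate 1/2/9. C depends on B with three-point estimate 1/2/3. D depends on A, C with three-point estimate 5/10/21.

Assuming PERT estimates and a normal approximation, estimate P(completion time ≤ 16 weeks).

te_A = (7 + 4·8 + 21)/6 = 60/6 = 10; σ²_A = ((21−7)/6)² = 5.444
te_B = (1 + 4·2 + 9)/6 = 18/6 = 3; σ²_B = ((9−1)/6)² = 1.778
te_C = (1 + 4·2 + 3)/6 = 12/6 = 2; σ²_C = ((3−1)/6)² = 0.111
te_D = (5 + 4·10 + 21)/6 = 66/6 = 11; σ²_D = ((21−5)/6)² = 7.111

Forward pass:
ES_A = 0; EF_A = 10
ES_B = 0; EF_B = 3
ES_C = 3; EF_C = 3+2 = 5
ES_D = max(EF_A=10, EF_C=5) = 10; EF_D = 10+11 = 21
Expected project duration μ = 21 weeks. Critical path: A → D.

Variance along critical path = 5.444 + 7.111 = 12.556; σ = √12.556 = 3.543 weeks.
Z = (16 − 21) / 3.543 = -1.411
P(T ≤ 16) = Φ(-1.411) ≈ 0.079

0.079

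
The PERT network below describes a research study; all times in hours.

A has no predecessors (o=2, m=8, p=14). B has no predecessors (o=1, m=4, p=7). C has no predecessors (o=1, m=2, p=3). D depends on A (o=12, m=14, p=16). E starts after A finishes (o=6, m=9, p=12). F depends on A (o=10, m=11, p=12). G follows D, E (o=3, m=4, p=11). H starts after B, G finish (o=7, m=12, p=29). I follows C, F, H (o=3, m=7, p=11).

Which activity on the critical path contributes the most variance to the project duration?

H

te_A = (2 + 4·8 + 14)/6 = 48/6 = 8; σ²_A = ((14−2)/6)² = 4.000
te_B = (1 + 4·4 + 7)/6 = 24/6 = 4; σ²_B = ((7−1)/6)² = 1.000
te_C = (1 + 4·2 + 3)/6 = 12/6 = 2; σ²_C = ((3−1)/6)² = 0.111
te_D = (12 + 4·14 + 16)/6 = 84/6 = 14; σ²_D = ((16−12)/6)² = 0.444
te_E = (6 + 4·9 + 12)/6 = 54/6 = 9; σ²_E = ((12−6)/6)² = 1.000
te_F = (10 + 4·11 + 12)/6 = 66/6 = 11; σ²_F = ((12−10)/6)² = 0.111
te_G = (3 + 4·4 + 11)/6 = 30/6 = 5; σ²_G = ((11−3)/6)² = 1.778
te_H = (7 + 4·12 + 29)/6 = 84/6 = 14; σ²_H = ((29−7)/6)² = 13.444
te_I = (3 + 4·7 + 11)/6 = 42/6 = 7; σ²_I = ((11−3)/6)² = 1.778

Forward pass:
ES_A = 0; EF_A = 8
ES_B = 0; EF_B = 4
ES_C = 0; EF_C = 2
ES_D = 8; EF_D = 8+14 = 22
ES_E = 8; EF_E = 8+9 = 17
ES_F = 8; EF_F = 8+11 = 19
ES_G = max(EF_D=22, EF_E=17) = 22; EF_G = 22+5 = 27
ES_H = max(EF_B=4, EF_G=27) = 27; EF_H = 27+14 = 41
ES_I = max(EF_C=2, EF_F=19, EF_H=41) = 41; EF_I = 41+7 = 48
Expected project duration μ = 48 hours. Critical path: A → D → G → H → I.

Variances on critical path: σ²_A=4.000, σ²_D=0.444, σ²_G=1.778, σ²_H=13.444, σ²_I=1.778.
Largest is σ²_H = 13.444.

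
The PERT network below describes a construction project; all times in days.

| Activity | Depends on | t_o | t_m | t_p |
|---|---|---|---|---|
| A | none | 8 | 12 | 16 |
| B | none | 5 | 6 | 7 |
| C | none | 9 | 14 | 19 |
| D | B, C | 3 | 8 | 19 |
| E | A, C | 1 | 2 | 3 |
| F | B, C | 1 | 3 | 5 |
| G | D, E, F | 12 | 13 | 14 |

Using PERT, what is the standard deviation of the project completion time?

te_A = (8 + 4·12 + 16)/6 = 72/6 = 12; σ²_A = ((16−8)/6)² = 1.778
te_B = (5 + 4·6 + 7)/6 = 36/6 = 6; σ²_B = ((7−5)/6)² = 0.111
te_C = (9 + 4·14 + 19)/6 = 84/6 = 14; σ²_C = ((19−9)/6)² = 2.778
te_D = (3 + 4·8 + 19)/6 = 54/6 = 9; σ²_D = ((19−3)/6)² = 7.111
te_E = (1 + 4·2 + 3)/6 = 12/6 = 2; σ²_E = ((3−1)/6)² = 0.111
te_F = (1 + 4·3 + 5)/6 = 18/6 = 3; σ²_F = ((5−1)/6)² = 0.444
te_G = (12 + 4·13 + 14)/6 = 78/6 = 13; σ²_G = ((14−12)/6)² = 0.111

Forward pass:
ES_A = 0; EF_A = 12
ES_B = 0; EF_B = 6
ES_C = 0; EF_C = 14
ES_D = max(EF_B=6, EF_C=14) = 14; EF_D = 14+9 = 23
ES_E = max(EF_A=12, EF_C=14) = 14; EF_E = 14+2 = 16
ES_F = max(EF_B=6, EF_C=14) = 14; EF_F = 14+3 = 17
ES_G = max(EF_D=23, EF_E=16, EF_F=17) = 23; EF_G = 23+13 = 36
Expected project duration μ = 36 days. Critical path: C → D → G.

Variance along critical path = 2.778 + 7.111 + 0.111 = 10.000
σ = √10.000 = 3.162 days

3.16 days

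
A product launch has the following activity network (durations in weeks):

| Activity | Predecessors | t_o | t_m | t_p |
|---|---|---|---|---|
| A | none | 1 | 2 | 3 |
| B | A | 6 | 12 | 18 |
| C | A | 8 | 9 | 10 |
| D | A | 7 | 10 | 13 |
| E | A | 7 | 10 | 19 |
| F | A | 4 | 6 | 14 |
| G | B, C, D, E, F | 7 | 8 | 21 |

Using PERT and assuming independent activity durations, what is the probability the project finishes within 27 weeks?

te_A = (1 + 4·2 + 3)/6 = 12/6 = 2; σ²_A = ((3−1)/6)² = 0.111
te_B = (6 + 4·12 + 18)/6 = 72/6 = 12; σ²_B = ((18−6)/6)² = 4.000
te_C = (8 + 4·9 + 10)/6 = 54/6 = 9; σ²_C = ((10−8)/6)² = 0.111
te_D = (7 + 4·10 + 13)/6 = 60/6 = 10; σ²_D = ((13−7)/6)² = 1.000
te_E = (7 + 4·10 + 19)/6 = 66/6 = 11; σ²_E = ((19−7)/6)² = 4.000
te_F = (4 + 4·6 + 14)/6 = 42/6 = 7; σ²_F = ((14−4)/6)² = 2.778
te_G = (7 + 4·8 + 21)/6 = 60/6 = 10; σ²_G = ((21−7)/6)² = 5.444

Forward pass:
ES_A = 0; EF_A = 2
ES_B = 2; EF_B = 2+12 = 14
ES_C = 2; EF_C = 2+9 = 11
ES_D = 2; EF_D = 2+10 = 12
ES_E = 2; EF_E = 2+11 = 13
ES_F = 2; EF_F = 2+7 = 9
ES_G = max(EF_B=14, EF_C=11, EF_D=12, EF_E=13, EF_F=9) = 14; EF_G = 14+10 = 24
Expected project duration μ = 24 weeks. Critical path: A → B → G.

Variance along critical path = 0.111 + 4.000 + 5.444 = 9.556; σ = √9.556 = 3.091 weeks.
Z = (27 − 24) / 3.091 = 0.970
P(T ≤ 27) = Φ(0.970) ≈ 0.834

0.834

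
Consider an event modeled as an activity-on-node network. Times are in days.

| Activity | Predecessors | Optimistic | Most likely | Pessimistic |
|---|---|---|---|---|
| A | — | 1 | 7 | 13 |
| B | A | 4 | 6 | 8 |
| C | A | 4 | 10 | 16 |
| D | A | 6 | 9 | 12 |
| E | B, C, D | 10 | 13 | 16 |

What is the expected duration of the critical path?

30 days

te_A = (1 + 4·7 + 13)/6 = 42/6 = 7
te_B = (4 + 4·6 + 8)/6 = 36/6 = 6
te_C = (4 + 4·10 + 16)/6 = 60/6 = 10
te_D = (6 + 4·9 + 12)/6 = 54/6 = 9
te_E = (10 + 4·13 + 16)/6 = 78/6 = 13

Forward pass:
ES_A = 0; EF_A = 7
ES_B = 7; EF_B = 7+6 = 13
ES_C = 7; EF_C = 7+10 = 17
ES_D = 7; EF_D = 7+9 = 16
ES_E = max(EF_B=13, EF_C=17, EF_D=16) = 17; EF_E = 17+13 = 30
Expected project duration μ = 30 days. Critical path: A → C → E.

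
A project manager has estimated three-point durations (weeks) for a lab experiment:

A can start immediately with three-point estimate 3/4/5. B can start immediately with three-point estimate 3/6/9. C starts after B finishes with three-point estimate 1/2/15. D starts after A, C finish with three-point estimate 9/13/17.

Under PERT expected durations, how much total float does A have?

te_A = (3 + 4·4 + 5)/6 = 24/6 = 4
te_B = (3 + 4·6 + 9)/6 = 36/6 = 6
te_C = (1 + 4·2 + 15)/6 = 24/6 = 4
te_D = (9 + 4·13 + 17)/6 = 78/6 = 13

Forward pass:
ES_A = 0; EF_A = 4
ES_B = 0; EF_B = 6
ES_C = 6; EF_C = 6+4 = 10
ES_D = max(EF_A=4, EF_C=10) = 10; EF_D = 10+13 = 23
Expected project duration μ = 23 weeks. Critical path: B → C → D.

Backward pass:
LF_D = 23; LS_D = 23−13 = 10
LF_C = LS_D = 10; LS_C = 10−4 = 6
LF_B = LS_C = 6; LS_B = 6−6 = 0
LF_A = LS_D = 10; LS_A = 10−4 = 6
Slack_A = LS_A − ES_A = 6 − 0 = 6

6 weeks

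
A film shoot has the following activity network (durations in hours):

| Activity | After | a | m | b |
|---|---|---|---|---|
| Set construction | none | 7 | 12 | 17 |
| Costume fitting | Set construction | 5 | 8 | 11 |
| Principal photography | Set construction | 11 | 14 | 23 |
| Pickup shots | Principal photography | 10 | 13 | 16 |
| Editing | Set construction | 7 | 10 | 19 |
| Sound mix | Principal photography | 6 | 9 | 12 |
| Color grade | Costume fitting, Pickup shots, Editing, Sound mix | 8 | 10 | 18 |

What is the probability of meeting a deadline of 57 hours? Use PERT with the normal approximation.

te_Set construction = (7 + 4·12 + 17)/6 = 72/6 = 12; σ²_Set construction = ((17−7)/6)² = 2.778
te_Costume fitting = (5 + 4·8 + 11)/6 = 48/6 = 8; σ²_Costume fitting = ((11−5)/6)² = 1.000
te_Principal photography = (11 + 4·14 + 23)/6 = 90/6 = 15; σ²_Principal photography = ((23−11)/6)² = 4.000
te_Pickup shots = (10 + 4·13 + 16)/6 = 78/6 = 13; σ²_Pickup shots = ((16−10)/6)² = 1.000
te_Editing = (7 + 4·10 + 19)/6 = 66/6 = 11; σ²_Editing = ((19−7)/6)² = 4.000
te_Sound mix = (6 + 4·9 + 12)/6 = 54/6 = 9; σ²_Sound mix = ((12−6)/6)² = 1.000
te_Color grade = (8 + 4·10 + 18)/6 = 66/6 = 11; σ²_Color grade = ((18−8)/6)² = 2.778

Forward pass:
ES_Set construction = 0; EF_Set construction = 12
ES_Costume fitting = 12; EF_Costume fitting = 12+8 = 20
ES_Principal photography = 12; EF_Principal photography = 12+15 = 27
ES_Pickup shots = 27; EF_Pickup shots = 27+13 = 40
ES_Editing = 12; EF_Editing = 12+11 = 23
ES_Sound mix = 27; EF_Sound mix = 27+9 = 36
ES_Color grade = max(EF_Costume fitting=20, EF_Pickup shots=40, EF_Editing=23, EF_Sound mix=36) = 40; EF_Color grade = 40+11 = 51
Expected project duration μ = 51 hours. Critical path: Set construction → Principal photography → Pickup shots → Color grade.

Variance along critical path = 2.778 + 4.000 + 1.000 + 2.778 = 10.556; σ = √10.556 = 3.249 hours.
Z = (57 − 51) / 3.249 = 1.847
P(T ≤ 57) = Φ(1.847) ≈ 0.968

0.968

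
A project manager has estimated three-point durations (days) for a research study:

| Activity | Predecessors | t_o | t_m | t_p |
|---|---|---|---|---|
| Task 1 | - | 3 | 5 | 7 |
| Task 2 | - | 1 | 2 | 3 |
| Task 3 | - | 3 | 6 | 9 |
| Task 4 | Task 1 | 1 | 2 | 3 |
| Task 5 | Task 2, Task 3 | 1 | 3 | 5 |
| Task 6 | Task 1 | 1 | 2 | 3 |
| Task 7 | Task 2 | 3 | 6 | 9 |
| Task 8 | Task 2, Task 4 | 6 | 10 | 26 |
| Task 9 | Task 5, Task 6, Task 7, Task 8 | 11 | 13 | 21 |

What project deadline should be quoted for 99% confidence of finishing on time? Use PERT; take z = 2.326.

41.8 days

te_Task 1 = (3 + 4·5 + 7)/6 = 30/6 = 5; σ²_Task 1 = ((7−3)/6)² = 0.444
te_Task 2 = (1 + 4·2 + 3)/6 = 12/6 = 2; σ²_Task 2 = ((3−1)/6)² = 0.111
te_Task 3 = (3 + 4·6 + 9)/6 = 36/6 = 6; σ²_Task 3 = ((9−3)/6)² = 1.000
te_Task 4 = (1 + 4·2 + 3)/6 = 12/6 = 2; σ²_Task 4 = ((3−1)/6)² = 0.111
te_Task 5 = (1 + 4·3 + 5)/6 = 18/6 = 3; σ²_Task 5 = ((5−1)/6)² = 0.444
te_Task 6 = (1 + 4·2 + 3)/6 = 12/6 = 2; σ²_Task 6 = ((3−1)/6)² = 0.111
te_Task 7 = (3 + 4·6 + 9)/6 = 36/6 = 6; σ²_Task 7 = ((9−3)/6)² = 1.000
te_Task 8 = (6 + 4·10 + 26)/6 = 72/6 = 12; σ²_Task 8 = ((26−6)/6)² = 11.111
te_Task 9 = (11 + 4·13 + 21)/6 = 84/6 = 14; σ²_Task 9 = ((21−11)/6)² = 2.778

Forward pass:
ES_Task 1 = 0; EF_Task 1 = 5
ES_Task 2 = 0; EF_Task 2 = 2
ES_Task 3 = 0; EF_Task 3 = 6
ES_Task 4 = 5; EF_Task 4 = 5+2 = 7
ES_Task 5 = max(EF_Task 2=2, EF_Task 3=6) = 6; EF_Task 5 = 6+3 = 9
ES_Task 6 = 5; EF_Task 6 = 5+2 = 7
ES_Task 7 = 2; EF_Task 7 = 2+6 = 8
ES_Task 8 = max(EF_Task 2=2, EF_Task 4=7) = 7; EF_Task 8 = 7+12 = 19
ES_Task 9 = max(EF_Task 5=9, EF_Task 6=7, EF_Task 7=8, EF_Task 8=19) = 19; EF_Task 9 = 19+14 = 33
Expected project duration μ = 33 days. Critical path: Task 1 → Task 4 → Task 8 → Task 9.

Variance along critical path = 0.444 + 0.111 + 11.111 + 2.778 = 14.444; σ = 3.801 days.
D = μ + z·σ = 33 + 2.326·3.801 = 41.8 days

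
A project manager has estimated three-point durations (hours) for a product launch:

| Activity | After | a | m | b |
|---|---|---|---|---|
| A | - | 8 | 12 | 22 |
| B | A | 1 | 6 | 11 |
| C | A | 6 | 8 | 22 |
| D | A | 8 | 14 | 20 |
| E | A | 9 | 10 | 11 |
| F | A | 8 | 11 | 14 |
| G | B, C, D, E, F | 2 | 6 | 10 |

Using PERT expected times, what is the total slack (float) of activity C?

4 hours

te_A = (8 + 4·12 + 22)/6 = 78/6 = 13
te_B = (1 + 4·6 + 11)/6 = 36/6 = 6
te_C = (6 + 4·8 + 22)/6 = 60/6 = 10
te_D = (8 + 4·14 + 20)/6 = 84/6 = 14
te_E = (9 + 4·10 + 11)/6 = 60/6 = 10
te_F = (8 + 4·11 + 14)/6 = 66/6 = 11
te_G = (2 + 4·6 + 10)/6 = 36/6 = 6

Forward pass:
ES_A = 0; EF_A = 13
ES_B = 13; EF_B = 13+6 = 19
ES_C = 13; EF_C = 13+10 = 23
ES_D = 13; EF_D = 13+14 = 27
ES_E = 13; EF_E = 13+10 = 23
ES_F = 13; EF_F = 13+11 = 24
ES_G = max(EF_B=19, EF_C=23, EF_D=27, EF_E=23, EF_F=24) = 27; EF_G = 27+6 = 33
Expected project duration μ = 33 hours. Critical path: A → D → G.

Backward pass:
LF_G = 33; LS_G = 33−6 = 27
LF_F = LS_G = 27; LS_F = 27−11 = 16
LF_E = LS_G = 27; LS_E = 27−10 = 17
LF_D = LS_G = 27; LS_D = 27−14 = 13
LF_C = LS_G = 27; LS_C = 27−10 = 17
LF_B = LS_G = 27; LS_B = 27−6 = 21
LF_A = min(LS_B=21, LS_C=17, LS_D=13, LS_E=17, LS_F=16) = 13; LS_A = 13−13 = 0
Slack_C = LS_C − ES_C = 17 − 13 = 4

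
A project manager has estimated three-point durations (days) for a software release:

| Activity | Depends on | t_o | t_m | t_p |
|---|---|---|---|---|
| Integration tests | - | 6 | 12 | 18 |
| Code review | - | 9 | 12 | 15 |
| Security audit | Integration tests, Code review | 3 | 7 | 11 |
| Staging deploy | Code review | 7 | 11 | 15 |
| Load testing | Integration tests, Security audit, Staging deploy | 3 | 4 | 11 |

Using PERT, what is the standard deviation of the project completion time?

2.13 days

te_Integration tests = (6 + 4·12 + 18)/6 = 72/6 = 12; σ²_Integration tests = ((18−6)/6)² = 4.000
te_Code review = (9 + 4·12 + 15)/6 = 72/6 = 12; σ²_Code review = ((15−9)/6)² = 1.000
te_Security audit = (3 + 4·7 + 11)/6 = 42/6 = 7; σ²_Security audit = ((11−3)/6)² = 1.778
te_Staging deploy = (7 + 4·11 + 15)/6 = 66/6 = 11; σ²_Staging deploy = ((15−7)/6)² = 1.778
te_Load testing = (3 + 4·4 + 11)/6 = 30/6 = 5; σ²_Load testing = ((11−3)/6)² = 1.778

Forward pass:
ES_Integration tests = 0; EF_Integration tests = 12
ES_Code review = 0; EF_Code review = 12
ES_Security audit = max(EF_Integration tests=12, EF_Code review=12) = 12; EF_Security audit = 12+7 = 19
ES_Staging deploy = 12; EF_Staging deploy = 12+11 = 23
ES_Load testing = max(EF_Integration tests=12, EF_Security audit=19, EF_Staging deploy=23) = 23; EF_Load testing = 23+5 = 28
Expected project duration μ = 28 days. Critical path: Code review → Staging deploy → Load testing.

Variance along critical path = 1.000 + 1.778 + 1.778 = 4.556
σ = √4.556 = 2.134 days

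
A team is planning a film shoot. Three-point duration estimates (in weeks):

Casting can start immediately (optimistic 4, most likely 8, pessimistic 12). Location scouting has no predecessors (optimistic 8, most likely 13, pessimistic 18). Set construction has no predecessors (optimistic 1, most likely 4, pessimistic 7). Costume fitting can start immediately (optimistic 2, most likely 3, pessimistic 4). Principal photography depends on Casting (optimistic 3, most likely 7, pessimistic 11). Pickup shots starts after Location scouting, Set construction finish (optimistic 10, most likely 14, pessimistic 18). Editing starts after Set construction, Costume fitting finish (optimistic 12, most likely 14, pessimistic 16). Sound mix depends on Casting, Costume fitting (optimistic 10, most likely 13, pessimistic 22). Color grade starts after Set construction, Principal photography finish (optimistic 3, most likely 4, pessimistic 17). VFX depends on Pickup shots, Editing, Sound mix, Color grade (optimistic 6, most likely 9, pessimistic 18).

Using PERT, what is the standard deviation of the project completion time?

te_Casting = (4 + 4·8 + 12)/6 = 48/6 = 8; σ²_Casting = ((12−4)/6)² = 1.778
te_Location scouting = (8 + 4·13 + 18)/6 = 78/6 = 13; σ²_Location scouting = ((18−8)/6)² = 2.778
te_Set construction = (1 + 4·4 + 7)/6 = 24/6 = 4; σ²_Set construction = ((7−1)/6)² = 1.000
te_Costume fitting = (2 + 4·3 + 4)/6 = 18/6 = 3; σ²_Costume fitting = ((4−2)/6)² = 0.111
te_Principal photography = (3 + 4·7 + 11)/6 = 42/6 = 7; σ²_Principal photography = ((11−3)/6)² = 1.778
te_Pickup shots = (10 + 4·14 + 18)/6 = 84/6 = 14; σ²_Pickup shots = ((18−10)/6)² = 1.778
te_Editing = (12 + 4·14 + 16)/6 = 84/6 = 14; σ²_Editing = ((16−12)/6)² = 0.444
te_Sound mix = (10 + 4·13 + 22)/6 = 84/6 = 14; σ²_Sound mix = ((22−10)/6)² = 4.000
te_Color grade = (3 + 4·4 + 17)/6 = 36/6 = 6; σ²_Color grade = ((17−3)/6)² = 5.444
te_VFX = (6 + 4·9 + 18)/6 = 60/6 = 10; σ²_VFX = ((18−6)/6)² = 4.000

Forward pass:
ES_Casting = 0; EF_Casting = 8
ES_Location scouting = 0; EF_Location scouting = 13
ES_Set construction = 0; EF_Set construction = 4
ES_Costume fitting = 0; EF_Costume fitting = 3
ES_Principal photography = 8; EF_Principal photography = 8+7 = 15
ES_Pickup shots = max(EF_Location scouting=13, EF_Set construction=4) = 13; EF_Pickup shots = 13+14 = 27
ES_Editing = max(EF_Set construction=4, EF_Costume fitting=3) = 4; EF_Editing = 4+14 = 18
ES_Sound mix = max(EF_Casting=8, EF_Costume fitting=3) = 8; EF_Sound mix = 8+14 = 22
ES_Color grade = max(EF_Set construction=4, EF_Principal photography=15) = 15; EF_Color grade = 15+6 = 21
ES_VFX = max(EF_Pickup shots=27, EF_Editing=18, EF_Sound mix=22, EF_Color grade=21) = 27; EF_VFX = 27+10 = 37
Expected project duration μ = 37 weeks. Critical path: Location scouting → Pickup shots → VFX.

Variance along critical path = 2.778 + 1.778 + 4.000 = 8.556
σ = √8.556 = 2.925 weeks

2.92 weeks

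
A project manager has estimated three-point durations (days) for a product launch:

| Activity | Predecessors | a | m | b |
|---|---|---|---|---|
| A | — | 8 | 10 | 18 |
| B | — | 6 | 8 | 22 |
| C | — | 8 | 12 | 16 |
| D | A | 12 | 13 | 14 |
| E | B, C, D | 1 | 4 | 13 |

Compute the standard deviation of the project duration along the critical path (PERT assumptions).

te_A = (8 + 4·10 + 18)/6 = 66/6 = 11; σ²_A = ((18−8)/6)² = 2.778
te_B = (6 + 4·8 + 22)/6 = 60/6 = 10; σ²_B = ((22−6)/6)² = 7.111
te_C = (8 + 4·12 + 16)/6 = 72/6 = 12; σ²_C = ((16−8)/6)² = 1.778
te_D = (12 + 4·13 + 14)/6 = 78/6 = 13; σ²_D = ((14−12)/6)² = 0.111
te_E = (1 + 4·4 + 13)/6 = 30/6 = 5; σ²_E = ((13−1)/6)² = 4.000

Forward pass:
ES_A = 0; EF_A = 11
ES_B = 0; EF_B = 10
ES_C = 0; EF_C = 12
ES_D = 11; EF_D = 11+13 = 24
ES_E = max(EF_B=10, EF_C=12, EF_D=24) = 24; EF_E = 24+5 = 29
Expected project duration μ = 29 days. Critical path: A → D → E.

Variance along critical path = 2.778 + 0.111 + 4.000 = 6.889
σ = √6.889 = 2.625 days

2.62 days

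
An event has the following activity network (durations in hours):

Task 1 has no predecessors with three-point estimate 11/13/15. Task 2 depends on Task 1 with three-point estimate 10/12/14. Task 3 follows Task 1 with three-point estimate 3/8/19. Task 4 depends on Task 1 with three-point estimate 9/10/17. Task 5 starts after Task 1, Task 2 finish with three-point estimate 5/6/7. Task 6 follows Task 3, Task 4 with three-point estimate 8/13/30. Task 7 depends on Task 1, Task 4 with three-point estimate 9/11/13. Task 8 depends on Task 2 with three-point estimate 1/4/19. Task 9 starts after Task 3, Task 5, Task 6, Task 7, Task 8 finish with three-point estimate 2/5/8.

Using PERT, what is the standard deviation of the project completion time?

4.08 hours

te_Task 1 = (11 + 4·13 + 15)/6 = 78/6 = 13; σ²_Task 1 = ((15−11)/6)² = 0.444
te_Task 2 = (10 + 4·12 + 14)/6 = 72/6 = 12; σ²_Task 2 = ((14−10)/6)² = 0.444
te_Task 3 = (3 + 4·8 + 19)/6 = 54/6 = 9; σ²_Task 3 = ((19−3)/6)² = 7.111
te_Task 4 = (9 + 4·10 + 17)/6 = 66/6 = 11; σ²_Task 4 = ((17−9)/6)² = 1.778
te_Task 5 = (5 + 4·6 + 7)/6 = 36/6 = 6; σ²_Task 5 = ((7−5)/6)² = 0.111
te_Task 6 = (8 + 4·13 + 30)/6 = 90/6 = 15; σ²_Task 6 = ((30−8)/6)² = 13.444
te_Task 7 = (9 + 4·11 + 13)/6 = 66/6 = 11; σ²_Task 7 = ((13−9)/6)² = 0.444
te_Task 8 = (1 + 4·4 + 19)/6 = 36/6 = 6; σ²_Task 8 = ((19−1)/6)² = 9.000
te_Task 9 = (2 + 4·5 + 8)/6 = 30/6 = 5; σ²_Task 9 = ((8−2)/6)² = 1.000

Forward pass:
ES_Task 1 = 0; EF_Task 1 = 13
ES_Task 2 = 13; EF_Task 2 = 13+12 = 25
ES_Task 3 = 13; EF_Task 3 = 13+9 = 22
ES_Task 4 = 13; EF_Task 4 = 13+11 = 24
ES_Task 5 = max(EF_Task 1=13, EF_Task 2=25) = 25; EF_Task 5 = 25+6 = 31
ES_Task 6 = max(EF_Task 3=22, EF_Task 4=24) = 24; EF_Task 6 = 24+15 = 39
ES_Task 7 = max(EF_Task 1=13, EF_Task 4=24) = 24; EF_Task 7 = 24+11 = 35
ES_Task 8 = 25; EF_Task 8 = 25+6 = 31
ES_Task 9 = max(EF_Task 3=22, EF_Task 5=31, EF_Task 6=39, EF_Task 7=35, EF_Task 8=31) = 39; EF_Task 9 = 39+5 = 44
Expected project duration μ = 44 hours. Critical path: Task 1 → Task 4 → Task 6 → Task 9.

Variance along critical path = 0.444 + 1.778 + 13.444 + 1.000 = 16.667
σ = √16.667 = 4.082 hours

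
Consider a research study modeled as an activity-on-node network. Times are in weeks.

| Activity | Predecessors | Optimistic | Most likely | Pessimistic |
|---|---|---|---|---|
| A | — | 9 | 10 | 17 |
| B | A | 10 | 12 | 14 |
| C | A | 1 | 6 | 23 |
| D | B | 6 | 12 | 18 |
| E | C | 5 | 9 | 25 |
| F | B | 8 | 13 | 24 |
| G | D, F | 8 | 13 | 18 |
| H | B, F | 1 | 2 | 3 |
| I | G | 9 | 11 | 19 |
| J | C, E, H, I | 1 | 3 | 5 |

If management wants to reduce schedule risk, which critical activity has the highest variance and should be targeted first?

F

te_A = (9 + 4·10 + 17)/6 = 66/6 = 11; σ²_A = ((17−9)/6)² = 1.778
te_B = (10 + 4·12 + 14)/6 = 72/6 = 12; σ²_B = ((14−10)/6)² = 0.444
te_C = (1 + 4·6 + 23)/6 = 48/6 = 8; σ²_C = ((23−1)/6)² = 13.444
te_D = (6 + 4·12 + 18)/6 = 72/6 = 12; σ²_D = ((18−6)/6)² = 4.000
te_E = (5 + 4·9 + 25)/6 = 66/6 = 11; σ²_E = ((25−5)/6)² = 11.111
te_F = (8 + 4·13 + 24)/6 = 84/6 = 14; σ²_F = ((24−8)/6)² = 7.111
te_G = (8 + 4·13 + 18)/6 = 78/6 = 13; σ²_G = ((18−8)/6)² = 2.778
te_H = (1 + 4·2 + 3)/6 = 12/6 = 2; σ²_H = ((3−1)/6)² = 0.111
te_I = (9 + 4·11 + 19)/6 = 72/6 = 12; σ²_I = ((19−9)/6)² = 2.778
te_J = (1 + 4·3 + 5)/6 = 18/6 = 3; σ²_J = ((5−1)/6)² = 0.444

Forward pass:
ES_A = 0; EF_A = 11
ES_B = 11; EF_B = 11+12 = 23
ES_C = 11; EF_C = 11+8 = 19
ES_D = 23; EF_D = 23+12 = 35
ES_E = 19; EF_E = 19+11 = 30
ES_F = 23; EF_F = 23+14 = 37
ES_G = max(EF_D=35, EF_F=37) = 37; EF_G = 37+13 = 50
ES_H = max(EF_B=23, EF_F=37) = 37; EF_H = 37+2 = 39
ES_I = 50; EF_I = 50+12 = 62
ES_J = max(EF_C=19, EF_E=30, EF_H=39, EF_I=62) = 62; EF_J = 62+3 = 65
Expected project duration μ = 65 weeks. Critical path: A → B → F → G → I → J.

Variances on critical path: σ²_A=1.778, σ²_B=0.444, σ²_F=7.111, σ²_G=2.778, σ²_I=2.778, σ²_J=0.444.
Largest is σ²_F = 7.111.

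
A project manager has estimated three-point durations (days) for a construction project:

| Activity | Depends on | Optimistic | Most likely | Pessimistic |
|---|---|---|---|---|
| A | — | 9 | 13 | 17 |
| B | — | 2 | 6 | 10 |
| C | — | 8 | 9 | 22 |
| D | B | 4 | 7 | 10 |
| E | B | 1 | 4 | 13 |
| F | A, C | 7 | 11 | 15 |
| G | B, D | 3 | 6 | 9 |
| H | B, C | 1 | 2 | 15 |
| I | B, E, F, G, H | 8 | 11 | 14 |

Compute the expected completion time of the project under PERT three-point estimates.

te_A = (9 + 4·13 + 17)/6 = 78/6 = 13
te_B = (2 + 4·6 + 10)/6 = 36/6 = 6
te_C = (8 + 4·9 + 22)/6 = 66/6 = 11
te_D = (4 + 4·7 + 10)/6 = 42/6 = 7
te_E = (1 + 4·4 + 13)/6 = 30/6 = 5
te_F = (7 + 4·11 + 15)/6 = 66/6 = 11
te_G = (3 + 4·6 + 9)/6 = 36/6 = 6
te_H = (1 + 4·2 + 15)/6 = 24/6 = 4
te_I = (8 + 4·11 + 14)/6 = 66/6 = 11

Forward pass:
ES_A = 0; EF_A = 13
ES_B = 0; EF_B = 6
ES_C = 0; EF_C = 11
ES_D = 6; EF_D = 6+7 = 13
ES_E = 6; EF_E = 6+5 = 11
ES_F = max(EF_A=13, EF_C=11) = 13; EF_F = 13+11 = 24
ES_G = max(EF_B=6, EF_D=13) = 13; EF_G = 13+6 = 19
ES_H = max(EF_B=6, EF_C=11) = 11; EF_H = 11+4 = 15
ES_I = max(EF_B=6, EF_E=11, EF_F=24, EF_G=19, EF_H=15) = 24; EF_I = 24+11 = 35
Expected project duration μ = 35 days. Critical path: A → F → I.

35 days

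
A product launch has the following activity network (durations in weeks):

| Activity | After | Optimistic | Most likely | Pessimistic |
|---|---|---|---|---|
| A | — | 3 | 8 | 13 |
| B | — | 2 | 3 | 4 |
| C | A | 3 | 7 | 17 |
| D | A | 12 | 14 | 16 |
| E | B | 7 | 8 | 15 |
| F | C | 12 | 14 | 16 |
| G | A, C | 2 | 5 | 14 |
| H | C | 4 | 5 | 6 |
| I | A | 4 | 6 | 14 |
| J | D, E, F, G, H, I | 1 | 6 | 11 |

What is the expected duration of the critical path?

te_A = (3 + 4·8 + 13)/6 = 48/6 = 8
te_B = (2 + 4·3 + 4)/6 = 18/6 = 3
te_C = (3 + 4·7 + 17)/6 = 48/6 = 8
te_D = (12 + 4·14 + 16)/6 = 84/6 = 14
te_E = (7 + 4·8 + 15)/6 = 54/6 = 9
te_F = (12 + 4·14 + 16)/6 = 84/6 = 14
te_G = (2 + 4·5 + 14)/6 = 36/6 = 6
te_H = (4 + 4·5 + 6)/6 = 30/6 = 5
te_I = (4 + 4·6 + 14)/6 = 42/6 = 7
te_J = (1 + 4·6 + 11)/6 = 36/6 = 6

Forward pass:
ES_A = 0; EF_A = 8
ES_B = 0; EF_B = 3
ES_C = 8; EF_C = 8+8 = 16
ES_D = 8; EF_D = 8+14 = 22
ES_E = 3; EF_E = 3+9 = 12
ES_F = 16; EF_F = 16+14 = 30
ES_G = max(EF_A=8, EF_C=16) = 16; EF_G = 16+6 = 22
ES_H = 16; EF_H = 16+5 = 21
ES_I = 8; EF_I = 8+7 = 15
ES_J = max(EF_D=22, EF_E=12, EF_F=30, EF_G=22, EF_H=21, EF_I=15) = 30; EF_J = 30+6 = 36
Expected project duration μ = 36 weeks. Critical path: A → C → F → J.

36 weeks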